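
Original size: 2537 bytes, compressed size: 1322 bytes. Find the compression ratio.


Ratio = original / compressed = 2537 / 1322 = 1.9191

1.9191


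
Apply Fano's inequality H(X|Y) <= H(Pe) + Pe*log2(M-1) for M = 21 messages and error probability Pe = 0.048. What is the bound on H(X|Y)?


H(Pe) = -Pe*log2(Pe) - (1-Pe)*log2(1-Pe) = -0.048*log2(0.048) - 0.952*log2(0.952) = 0.210279 + 0.067560 = 0.2778. Pe*log2(M-1) = 0.048*log2(20) = 0.207453. Bound = H(Pe) + Pe*log2(M-1) = 0.210279 + 0.067560 + 0.207453 = 0.4853

0.4853 bits


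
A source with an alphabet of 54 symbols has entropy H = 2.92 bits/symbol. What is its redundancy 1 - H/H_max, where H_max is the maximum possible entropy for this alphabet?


H_max = log2(K) = log2(54) = 5.7549 bits/symbol. Redundancy = 1 - H/H_max = 1 - 2.92/5.7549 = 1 - 0.5074 = 0.4926

0.4926


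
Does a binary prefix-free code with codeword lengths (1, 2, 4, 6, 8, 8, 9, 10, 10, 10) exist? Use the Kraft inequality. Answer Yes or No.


Kraft sum = sum(2^(-l_i)) = 0.8408, need <= 1. Result: satisfied (a binary prefix-free code with these lengths exists)

Yes


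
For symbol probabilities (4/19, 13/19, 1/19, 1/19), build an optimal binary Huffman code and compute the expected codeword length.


Huffman construction (repeatedly merge the two least-probable nodes; each merge adds 1 bit to every symbol beneath it): 1/19 + 1/19 = 2/19; 2/19 + 4/19 = 6/19; 6/19 + 13/19 = 1. Resulting codeword lengths (in the order the probabilities were given): (2, 1, 3, 3). L_avg = sum(p_i * l_i) = 4/19*2 + 13/19*1 + 1/19*3 + 1/19*3 = 27/19 = 1.4211

1.4211 bits


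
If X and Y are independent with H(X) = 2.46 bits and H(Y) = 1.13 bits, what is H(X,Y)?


For independent variables, H(X,Y) = H(X) + H(Y) = 2.46 + 1.13 = 3.59

3.59 bits


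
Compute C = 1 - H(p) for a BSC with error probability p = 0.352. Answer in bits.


H(p) = -p*log2(p) - (1-p)*log2(1-p) = -0.352*log2(0.352) - 0.648*log2(0.648) = 0.530236 + 0.405605 = 0.9358. C = 1 - H(p) = 1 - 0.9358 = 0.0642

0.0642 bits


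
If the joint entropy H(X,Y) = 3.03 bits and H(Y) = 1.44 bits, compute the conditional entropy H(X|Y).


H(X|Y) = H(X,Y) - H(Y) = 3.03 - 1.44 = 1.59

1.59 bits


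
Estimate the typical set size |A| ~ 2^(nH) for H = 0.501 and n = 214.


log2|A_typical| = nH = 214 * 0.501 = 107.214, so |A_typical| ~ 2^107.214 = 1.882e+32

1.882e+32


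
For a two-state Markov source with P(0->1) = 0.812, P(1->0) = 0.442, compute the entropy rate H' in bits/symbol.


Stationary distribution: pi_0 = p10/(p01+p10) = 0.3525, pi_1 = 0.6475. Entropy rate H' = pi_0*H(p01) + pi_1*H(p10) = 0.3525*0.6973 + 0.6475*0.9903 = 0.887

0.887 bits/symbol


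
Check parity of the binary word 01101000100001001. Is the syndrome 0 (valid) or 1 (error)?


Syndrome = XOR of all bits = 0 XOR 1 XOR 1 XOR 0 XOR 1 XOR 0 XOR 0 XOR 0 XOR 1 XOR 0 XOR 0 XOR 0 XOR 0 XOR 1 XOR 0 XOR 0 XOR 1 = 0

0


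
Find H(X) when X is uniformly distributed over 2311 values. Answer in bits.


H = log2(n) = log2(2311) = 11.1743

11.1743 bits


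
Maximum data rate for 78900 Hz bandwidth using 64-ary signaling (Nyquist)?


Rate = 2 * B * log2(M) = 2 * 78900 * 6.0 = 946800.0

946800.0 bps


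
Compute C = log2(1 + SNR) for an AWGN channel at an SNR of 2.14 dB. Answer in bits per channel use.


SNR_linear = 10^(2.14/10) = 1.6368; C = log2(1 + SNR_linear) = log2(1 + 1.6368) = 1.3988

1.3988 bits/channel use


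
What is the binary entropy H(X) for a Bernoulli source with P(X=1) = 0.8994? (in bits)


H = -p*log2(p) - (1-p)*log2(1-p). -0.8994*log2(0.8994) = 0.137577; -0.1006*log2(0.1006) = 0.333318. H = 0.137577 + 0.333318 = 0.4709

0.4709 bits


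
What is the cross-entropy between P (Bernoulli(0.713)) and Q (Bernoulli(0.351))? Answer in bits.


H(P,Q) = -p*log2(q) - (1-p)*log2(1-q). -0.713*log2(0.351) = 1.076956; -0.287*log2(0.649) = 0.179005. H(P,Q) = 1.076956 + 0.179005 = 1.256

1.256 bits


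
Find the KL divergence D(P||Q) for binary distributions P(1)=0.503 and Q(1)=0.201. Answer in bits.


KL = p*log2(p/q) + (1-p)*log2((1-p)/(1-q)) = 0.503*log2(0.503/0.201) + 0.497*log2(0.497/0.799) = 0.3252

0.3252 bits


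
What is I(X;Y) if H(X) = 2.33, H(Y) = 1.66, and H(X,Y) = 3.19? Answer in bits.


I(X;Y) = H(X) + H(Y) - H(X,Y) = 2.33 + 1.66 - 3.19 = 0.8

0.8 bits


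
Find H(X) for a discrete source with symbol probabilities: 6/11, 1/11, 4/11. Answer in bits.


H = -sum(p_i * log2(p_i)). Terms: -(6/11)*log2(6/11) = 0.476983; -(1/11)*log2(1/11) = 0.314494; -(4/11)*log2(4/11) = 0.530702. H = 0.476983 + 0.314494 + 0.530702 = 1.3222

1.3222 bits


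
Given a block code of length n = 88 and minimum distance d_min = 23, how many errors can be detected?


Detection capability = d_min - 1 = 23 - 1 = 22

22 errors


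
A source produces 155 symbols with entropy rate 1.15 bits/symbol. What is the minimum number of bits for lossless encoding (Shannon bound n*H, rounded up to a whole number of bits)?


Minimum bits >= n * H = 155 * 1.15 = 178.25, rounded up to a whole number of bits = 179

179 bits


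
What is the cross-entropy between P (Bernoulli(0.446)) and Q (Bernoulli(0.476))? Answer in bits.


H(P,Q) = -p*log2(q) - (1-p)*log2(1-q). -0.446*log2(0.476) = 0.477651; -0.554*log2(0.524) = 0.516528. H(P,Q) = 0.477651 + 0.516528 = 0.9942

0.9942 bits


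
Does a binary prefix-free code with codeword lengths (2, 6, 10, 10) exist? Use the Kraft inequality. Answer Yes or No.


Kraft sum = sum(2^(-l_i)) = 0.2676, need <= 1. Result: satisfied (a binary prefix-free code with these lengths exists)

Yes


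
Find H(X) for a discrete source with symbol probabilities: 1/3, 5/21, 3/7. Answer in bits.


H = -sum(p_i * log2(p_i)). Terms: -(1/3)*log2(1/3) = 0.528321; -(5/21)*log2(5/21) = 0.492950; -(3/7)*log2(3/7) = 0.523882. H = 0.528321 + 0.492950 + 0.523882 = 1.5452

1.5452 bits


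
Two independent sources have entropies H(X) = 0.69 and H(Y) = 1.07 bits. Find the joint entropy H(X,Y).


For independent variables, H(X,Y) = H(X) + H(Y) = 0.69 + 1.07 = 1.76

1.76 bits


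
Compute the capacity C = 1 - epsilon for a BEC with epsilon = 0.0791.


C = 1 - epsilon = 1 - 0.0791 = 0.9209

0.9209 bits


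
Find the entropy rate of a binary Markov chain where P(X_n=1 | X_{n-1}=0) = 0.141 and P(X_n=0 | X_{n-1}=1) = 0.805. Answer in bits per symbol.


Stationary distribution: pi_0 = p10/(p01+p10) = 0.851, pi_1 = 0.149. Entropy rate H' = pi_0*H(p01) + pi_1*H(p10) = 0.851*0.5869 + 0.149*0.7118 = 0.6055

0.6055 bits/symbol


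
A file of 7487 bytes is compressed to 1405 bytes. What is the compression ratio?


Ratio = original / compressed = 7487 / 1405 = 5.3288

5.3288


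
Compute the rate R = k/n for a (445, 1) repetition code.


Rate = k/n = 1/445

1/445


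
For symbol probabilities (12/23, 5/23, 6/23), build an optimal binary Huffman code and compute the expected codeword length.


Huffman construction (repeatedly merge the two least-probable nodes; each merge adds 1 bit to every symbol beneath it): 5/23 + 6/23 = 11/23; 11/23 + 12/23 = 1. Resulting codeword lengths (in the order the probabilities were given): (1, 2, 2). L_avg = sum(p_i * l_i) = 12/23*1 + 5/23*2 + 6/23*2 = 34/23 = 1.4783

1.4783 bits


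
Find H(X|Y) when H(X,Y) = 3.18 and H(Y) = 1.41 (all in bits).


H(X|Y) = H(X,Y) - H(Y) = 3.18 - 1.41 = 1.77

1.77 bits


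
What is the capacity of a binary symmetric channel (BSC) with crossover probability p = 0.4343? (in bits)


H(p) = -p*log2(p) - (1-p)*log2(1-p) = -0.4343*log2(0.4343) - 0.5657*log2(0.5657) = 0.522565 + 0.464944 = 0.9875. C = 1 - H(p) = 1 - 0.9875 = 0.0125

0.0125 bits


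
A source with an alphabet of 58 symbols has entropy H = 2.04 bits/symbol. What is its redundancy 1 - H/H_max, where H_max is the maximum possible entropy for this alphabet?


H_max = log2(K) = log2(58) = 5.858 bits/symbol. Redundancy = 1 - H/H_max = 1 - 2.04/5.858 = 1 - 0.3482 = 0.6518

0.6518


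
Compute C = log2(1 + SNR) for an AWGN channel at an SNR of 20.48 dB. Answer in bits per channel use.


SNR_linear = 10^(20.48/10) = 111.6863; C = log2(1 + SNR_linear) = log2(1 + 111.6863) = 6.8162

6.8162 bits/channel use


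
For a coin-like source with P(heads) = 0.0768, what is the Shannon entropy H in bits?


H = -p*log2(p) - (1-p)*log2(1-p). -0.0768*log2(0.0768) = 0.284371; -0.9232*log2(0.9232) = 0.106431. H = 0.284371 + 0.106431 = 0.3908

0.3908 bits


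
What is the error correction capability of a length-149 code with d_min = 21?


Correction capability = floor((d-1)/2) = floor((21-1)/2) = 10

10 errors


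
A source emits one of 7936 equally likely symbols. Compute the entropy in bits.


H = log2(n) = log2(7936) = 12.9542

12.9542 bits


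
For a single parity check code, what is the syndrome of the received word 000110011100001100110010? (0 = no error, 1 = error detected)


Syndrome = XOR of all bits = 0 XOR 0 XOR 0 XOR 1 XOR 1 XOR 0 XOR 0 XOR 1 XOR 1 XOR 1 XOR 0 XOR 0 XOR 0 XOR 0 XOR 1 XOR 1 XOR 0 XOR 0 XOR 1 XOR 1 XOR 0 XOR 0 XOR 1 XOR 0 = 0

0


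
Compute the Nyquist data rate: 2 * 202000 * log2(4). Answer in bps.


Rate = 2 * B * log2(M) = 2 * 202000 * 2.0 = 808000.0

808000.0 bps


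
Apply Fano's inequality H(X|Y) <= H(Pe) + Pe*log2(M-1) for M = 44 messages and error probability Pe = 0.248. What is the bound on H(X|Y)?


H(Pe) = -Pe*log2(Pe) - (1-Pe)*log2(1-Pe) = -0.248*log2(0.248) - 0.752*log2(0.752) = 0.498874 + 0.309219 = 0.8081. Pe*log2(M-1) = 0.248*log2(43) = 1.345714. Bound = H(Pe) + Pe*log2(M-1) = 0.498874 + 0.309219 + 1.345714 = 2.1538

2.1538 bits


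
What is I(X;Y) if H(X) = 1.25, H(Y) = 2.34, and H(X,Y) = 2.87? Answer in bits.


I(X;Y) = H(X) + H(Y) - H(X,Y) = 1.25 + 2.34 - 2.87 = 0.72

0.72 bits


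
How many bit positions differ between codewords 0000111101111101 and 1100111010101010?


Count differing positions: ^ ^ . . . . . ^ ^ ^ . ^ . ^ ^ ^ = 9 differences

9


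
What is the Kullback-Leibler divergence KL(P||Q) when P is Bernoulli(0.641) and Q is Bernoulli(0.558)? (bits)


KL = p*log2(p/q) + (1-p)*log2((1-p)/(1-q)) = 0.641*log2(0.641/0.558) + 0.359*log2(0.359/0.442) = 0.0205

0.0205 bits


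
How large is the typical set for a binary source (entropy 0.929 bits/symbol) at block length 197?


log2|A_typical| = nH = 197 * 0.929 = 183.013, so |A_typical| ~ 2^183.013 = 1.237e+55

1.237e+55


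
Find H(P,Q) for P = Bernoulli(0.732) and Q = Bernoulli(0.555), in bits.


H(P,Q) = -p*log2(q) - (1-p)*log2(1-q). -0.732*log2(0.555) = 0.621790; -0.268*log2(0.445) = 0.313057. H(P,Q) = 0.621790 + 0.313057 = 0.9348

0.9348 bits


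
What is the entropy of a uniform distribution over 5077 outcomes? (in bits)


H = log2(n) = log2(5077) = 12.3098

12.3098 bits


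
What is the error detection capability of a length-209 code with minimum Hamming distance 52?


Detection capability = d_min - 1 = 52 - 1 = 51

51 errors


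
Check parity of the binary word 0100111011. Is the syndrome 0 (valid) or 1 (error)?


Syndrome = XOR of all bits = 0 XOR 1 XOR 0 XOR 0 XOR 1 XOR 1 XOR 1 XOR 0 XOR 1 XOR 1 = 0

0


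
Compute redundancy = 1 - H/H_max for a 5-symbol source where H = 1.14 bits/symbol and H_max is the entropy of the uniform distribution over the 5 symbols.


H_max = log2(K) = log2(5) = 2.3219 bits/symbol. Redundancy = 1 - H/H_max = 1 - 1.14/2.3219 = 1 - 0.491 = 0.509

0.509


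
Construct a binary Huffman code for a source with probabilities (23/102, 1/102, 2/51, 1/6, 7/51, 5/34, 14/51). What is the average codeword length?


Huffman construction (repeatedly merge the two least-probable nodes; each merge adds 1 bit to every symbol beneath it): 1/102 + 2/51 = 5/102; 5/102 + 7/51 = 19/102; 5/34 + 1/6 = 16/51; 19/102 + 23/102 = 7/17; 14/51 + 16/51 = 10/17; 7/17 + 10/17 = 1. Resulting codeword lengths (in the order the probabilities were given): (2, 4, 4, 3, 3, 3, 2). L_avg = sum(p_i * l_i) = 23/102*2 + 1/102*4 + 2/51*4 + 1/6*3 + 7/51*3 + 5/34*3 + 14/51*2 = 130/51 = 2.549

2.549 bits


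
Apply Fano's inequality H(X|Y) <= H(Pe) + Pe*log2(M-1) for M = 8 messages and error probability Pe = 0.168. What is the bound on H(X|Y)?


H(Pe) = -Pe*log2(Pe) - (1-Pe)*log2(1-Pe) = -0.168*log2(0.168) - 0.832*log2(0.832) = 0.432342 + 0.220767 = 0.6531. Pe*log2(M-1) = 0.168*log2(7) = 0.471636. Bound = H(Pe) + Pe*log2(M-1) = 0.432342 + 0.220767 + 0.471636 = 1.1247

1.1247 bits


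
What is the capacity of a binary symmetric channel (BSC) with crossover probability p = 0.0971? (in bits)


H(p) = -p*log2(p) - (1-p)*log2(1-p) = -0.0971*log2(0.0971) - 0.9029*log2(0.9029) = 0.326682 + 0.133053 = 0.4597. C = 1 - H(p) = 1 - 0.4597 = 0.5403

0.5403 bits


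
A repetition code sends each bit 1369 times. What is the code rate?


Rate = k/n = 1/1369

1/1369


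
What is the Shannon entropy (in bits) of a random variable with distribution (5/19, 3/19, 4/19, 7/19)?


H = -sum(p_i * log2(p_i)). Terms: -(5/19)*log2(5/19) = 0.506842; -(3/19)*log2(3/19) = 0.420468; -(4/19)*log2(4/19) = 0.473248; -(7/19)*log2(7/19) = 0.530737. H = 0.506842 + 0.420468 + 0.473248 + 0.530737 = 1.9313

1.9313 bits


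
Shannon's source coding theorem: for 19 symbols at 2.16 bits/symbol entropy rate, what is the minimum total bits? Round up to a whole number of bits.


Minimum bits >= n * H = 19 * 2.16 = 41.04, rounded up to a whole number of bits = 42

42 bits


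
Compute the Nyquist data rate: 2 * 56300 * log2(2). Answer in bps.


Rate = 2 * B * log2(M) = 2 * 56300 * 1.0 = 112600.0

112600.0 bps


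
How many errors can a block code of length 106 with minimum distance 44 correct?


Correction capability = floor((d-1)/2) = floor((44-1)/2) = 21

21 errors


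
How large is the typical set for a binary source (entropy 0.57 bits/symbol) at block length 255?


log2|A_typical| = nH = 255 * 0.57 = 145.35, so |A_typical| ~ 2^145.35 = 5.685e+43

5.685e+43


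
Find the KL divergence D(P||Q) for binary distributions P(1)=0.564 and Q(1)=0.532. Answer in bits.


KL = p*log2(p/q) + (1-p)*log2((1-p)/(1-q)) = 0.564*log2(0.564/0.532) + 0.436*log2(0.436/0.468) = 0.003

0.003 bits


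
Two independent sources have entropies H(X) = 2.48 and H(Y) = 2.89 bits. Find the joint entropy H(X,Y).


For independent variables, H(X,Y) = H(X) + H(Y) = 2.48 + 2.89 = 5.37

5.37 bits


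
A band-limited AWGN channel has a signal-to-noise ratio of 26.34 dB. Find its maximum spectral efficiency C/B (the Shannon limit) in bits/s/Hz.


SNR_linear = 10^(26.34/10) = 430.5266; C/B = log2(1 + SNR_linear) = log2(1 + 430.5266) = 8.7533

8.7533 bits/s/Hz


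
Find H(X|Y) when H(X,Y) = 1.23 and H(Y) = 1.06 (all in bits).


H(X|Y) = H(X,Y) - H(Y) = 1.23 - 1.06 = 0.17

0.17 bits


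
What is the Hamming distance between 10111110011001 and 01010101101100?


Count differing positions: ^ ^ ^ . ^ . ^ ^ ^ ^ . ^ . ^ = 10 differences

10


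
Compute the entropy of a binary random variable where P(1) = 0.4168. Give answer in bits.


H = -p*log2(p) - (1-p)*log2(1-p). -0.4168*log2(0.4168) = 0.526240; -0.5832*log2(0.5832) = 0.453693. H = 0.526240 + 0.453693 = 0.9799

0.9799 bits


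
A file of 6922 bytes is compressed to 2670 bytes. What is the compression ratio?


Ratio = original / compressed = 6922 / 2670 = 2.5925

2.5925


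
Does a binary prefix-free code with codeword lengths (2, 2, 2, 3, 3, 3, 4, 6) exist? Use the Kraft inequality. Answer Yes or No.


Kraft sum = sum(2^(-l_i)) = 1.2031, need <= 1. Result: violated (a binary prefix-free code with these lengths cannot exist)

No


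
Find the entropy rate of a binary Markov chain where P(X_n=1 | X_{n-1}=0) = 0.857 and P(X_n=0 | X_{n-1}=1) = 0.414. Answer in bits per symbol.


Stationary distribution: pi_0 = p10/(p01+p10) = 0.3257, pi_1 = 0.6743. Entropy rate H' = pi_0*H(p01) + pi_1*H(p10) = 0.3257*0.592 + 0.6743*0.9786 = 0.8527

0.8527 bits/symbol


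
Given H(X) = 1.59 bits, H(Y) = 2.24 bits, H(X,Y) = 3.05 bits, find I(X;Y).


I(X;Y) = H(X) + H(Y) - H(X,Y) = 1.59 + 2.24 - 3.05 = 0.78

0.78 bits


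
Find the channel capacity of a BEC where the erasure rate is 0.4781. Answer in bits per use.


C = 1 - epsilon = 1 - 0.4781 = 0.5219

0.5219 bits


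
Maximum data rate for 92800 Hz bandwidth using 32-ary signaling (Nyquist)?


Rate = 2 * B * log2(M) = 2 * 92800 * 5.0 = 928000.0

928000.0 bps


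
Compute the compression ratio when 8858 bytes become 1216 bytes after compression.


Ratio = original / compressed = 8858 / 1216 = 7.2845

7.2845


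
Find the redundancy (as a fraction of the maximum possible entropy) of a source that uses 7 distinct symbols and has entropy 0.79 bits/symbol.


H_max = log2(K) = log2(7) = 2.8074 bits/symbol. Redundancy = 1 - H/H_max = 1 - 0.79/2.8074 = 1 - 0.2814 = 0.7186

0.7186


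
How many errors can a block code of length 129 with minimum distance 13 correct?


Correction capability = floor((d-1)/2) = floor((13-1)/2) = 6

6 errors


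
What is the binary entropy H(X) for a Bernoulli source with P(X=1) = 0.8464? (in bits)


H = -p*log2(p) - (1-p)*log2(1-p). -0.8464*log2(0.8464) = 0.203634; -0.1536*log2(0.1536) = 0.415142. H = 0.203634 + 0.415142 = 0.6188

0.6188 bits


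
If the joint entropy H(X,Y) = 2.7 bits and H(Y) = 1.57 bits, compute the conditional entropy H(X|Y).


H(X|Y) = H(X,Y) - H(Y) = 2.7 - 1.57 = 1.13

1.13 bits


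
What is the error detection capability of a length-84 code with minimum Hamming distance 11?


Detection capability = d_min - 1 = 11 - 1 = 10

10 errors


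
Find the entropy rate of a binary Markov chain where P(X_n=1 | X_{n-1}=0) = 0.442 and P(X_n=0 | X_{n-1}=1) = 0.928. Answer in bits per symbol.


Stationary distribution: pi_0 = p10/(p01+p10) = 0.6774, pi_1 = 0.3226. Entropy rate H' = pi_0*H(p01) + pi_1*H(p10) = 0.6774*0.9903 + 0.3226*0.3733 = 0.7912

0.7912 bits/symbol


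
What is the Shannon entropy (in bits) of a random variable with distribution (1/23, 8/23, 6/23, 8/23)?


H = -sum(p_i * log2(p_i)). Terms: -(1/23)*log2(1/23) = 0.196677; -(8/23)*log2(8/23) = 0.529935; -(6/23)*log2(6/23) = 0.505722; -(8/23)*log2(8/23) = 0.529935. H = 0.196677 + 0.529935 + 0.505722 + 0.529935 = 1.7623

1.7623 bits


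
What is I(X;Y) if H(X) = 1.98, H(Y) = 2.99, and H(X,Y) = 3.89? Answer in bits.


I(X;Y) = H(X) + H(Y) - H(X,Y) = 1.98 + 2.99 - 3.89 = 1.08

1.08 bits


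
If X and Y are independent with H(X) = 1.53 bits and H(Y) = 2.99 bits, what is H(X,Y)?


For independent variables, H(X,Y) = H(X) + H(Y) = 1.53 + 2.99 = 4.52

4.52 bits


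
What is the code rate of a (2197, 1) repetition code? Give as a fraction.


Rate = k/n = 1/2197

1/2197


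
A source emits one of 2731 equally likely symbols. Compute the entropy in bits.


H = log2(n) = log2(2731) = 11.4152

11.4152 bits


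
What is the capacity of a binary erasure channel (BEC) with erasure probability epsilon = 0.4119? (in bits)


C = 1 - epsilon = 1 - 0.4119 = 0.5881

0.5881 bits


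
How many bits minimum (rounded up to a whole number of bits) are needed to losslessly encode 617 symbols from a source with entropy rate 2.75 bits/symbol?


Minimum bits >= n * H = 617 * 2.75 = 1696.75, rounded up to a whole number of bits = 1697

1697 bits


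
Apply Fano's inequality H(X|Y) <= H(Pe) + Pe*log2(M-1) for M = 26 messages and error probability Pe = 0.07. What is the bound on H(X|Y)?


H(Pe) = -Pe*log2(Pe) - (1-Pe)*log2(1-Pe) = -0.07*log2(0.07) - 0.93*log2(0.93) = 0.268555 + 0.097369 = 0.3659. Pe*log2(M-1) = 0.07*log2(25) = 0.325070. Bound = H(Pe) + Pe*log2(M-1) = 0.268555 + 0.097369 + 0.325070 = 0.691

0.691 bits


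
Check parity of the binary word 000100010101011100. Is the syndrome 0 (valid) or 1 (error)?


Syndrome = XOR of all bits = 0 XOR 0 XOR 0 XOR 1 XOR 0 XOR 0 XOR 0 XOR 1 XOR 0 XOR 1 XOR 0 XOR 1 XOR 0 XOR 1 XOR 1 XOR 1 XOR 0 XOR 0 = 1

1


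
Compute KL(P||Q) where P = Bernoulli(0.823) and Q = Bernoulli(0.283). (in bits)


KL = p*log2(p/q) + (1-p)*log2((1-p)/(1-q)) = 0.823*log2(0.823/0.283) + 0.177*log2(0.177/0.717) = 0.9103

0.9103 bits


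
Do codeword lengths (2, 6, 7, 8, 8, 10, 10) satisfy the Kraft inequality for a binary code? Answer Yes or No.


Kraft sum = sum(2^(-l_i)) = 0.2832, need <= 1. Result: satisfied (a binary prefix-free code with these lengths exists)

Yes


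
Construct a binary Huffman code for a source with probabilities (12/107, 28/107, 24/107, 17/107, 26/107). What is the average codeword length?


Huffman construction (repeatedly merge the two least-probable nodes; each merge adds 1 bit to every symbol beneath it): 12/107 + 17/107 = 29/107; 24/107 + 26/107 = 50/107; 28/107 + 29/107 = 57/107; 50/107 + 57/107 = 1. Resulting codeword lengths (in the order the probabilities were given): (3, 2, 2, 3, 2). L_avg = sum(p_i * l_i) = 12/107*3 + 28/107*2 + 24/107*2 + 17/107*3 + 26/107*2 = 243/107 = 2.271

2.271 bits


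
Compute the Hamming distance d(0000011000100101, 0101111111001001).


Count differing positions: . ^ . ^ ^ . . ^ ^ ^ ^ . ^ ^ . . = 9 differences

9


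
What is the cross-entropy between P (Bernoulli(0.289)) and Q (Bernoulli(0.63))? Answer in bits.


H(P,Q) = -p*log2(q) - (1-p)*log2(1-q). -0.289*log2(0.63) = 0.192641; -0.711*log2(0.37) = 1.019860. H(P,Q) = 0.192641 + 1.019860 = 1.2125

1.2125 bits


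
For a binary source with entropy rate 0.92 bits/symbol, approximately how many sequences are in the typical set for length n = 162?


log2|A_typical| = nH = 162 * 0.92 = 149.04, so |A_typical| ~ 2^149.04 = 7.337e+44

7.337e+44


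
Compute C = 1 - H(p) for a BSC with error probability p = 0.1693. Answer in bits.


H(p) = -p*log2(p) - (1-p)*log2(1-p) = -0.1693*log2(0.1693) - 0.8307*log2(0.8307) = 0.433805 + 0.222296 = 0.6561. C = 1 - H(p) = 1 - 0.6561 = 0.3439

0.3439 bits


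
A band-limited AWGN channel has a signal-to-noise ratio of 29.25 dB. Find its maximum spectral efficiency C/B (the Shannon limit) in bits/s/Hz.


SNR_linear = 10^(29.25/10) = 841.3951; C/B = log2(1 + SNR_linear) = log2(1 + 841.3951) = 9.7184

9.7184 bits/s/Hz


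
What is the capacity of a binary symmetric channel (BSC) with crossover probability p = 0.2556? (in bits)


H(p) = -p*log2(p) - (1-p)*log2(1-p) = -0.2556*log2(0.2556) - 0.7444*log2(0.7444) = 0.503031 + 0.317003 = 0.82. C = 1 - H(p) = 1 - 0.82 = 0.18

0.18 bits


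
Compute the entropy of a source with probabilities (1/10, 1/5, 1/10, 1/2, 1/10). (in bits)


H = -sum(p_i * log2(p_i)). Terms: -(1/10)*log2(1/10) = 0.332193; -(1/5)*log2(1/5) = 0.464386; -(1/10)*log2(1/10) = 0.332193; -(1/2)*log2(1/2) = 0.500000; -(1/10)*log2(1/10) = 0.332193. H = 0.332193 + 0.464386 + 0.332193 + 0.500000 + 0.332193 = 1.961

1.961 bits


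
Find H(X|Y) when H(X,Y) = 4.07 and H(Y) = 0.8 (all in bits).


H(X|Y) = H(X,Y) - H(Y) = 4.07 - 0.8 = 3.27

3.27 bits


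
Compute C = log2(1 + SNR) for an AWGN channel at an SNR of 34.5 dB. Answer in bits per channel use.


SNR_linear = 10^(34.5/10) = 2818.3829; C = log2(1 + SNR_linear) = log2(1 + 2818.3829) = 11.4612

11.4612 bits/channel use


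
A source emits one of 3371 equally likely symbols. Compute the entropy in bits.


H = log2(n) = log2(3371) = 11.719

11.719 bits


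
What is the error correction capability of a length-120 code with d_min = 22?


Correction capability = floor((d-1)/2) = floor((22-1)/2) = 10

10 errors


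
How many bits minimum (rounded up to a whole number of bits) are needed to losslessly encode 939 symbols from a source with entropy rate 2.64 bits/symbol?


Minimum bits >= n * H = 939 * 2.64 = 2478.96, rounded up to a whole number of bits = 2479

2479 bits


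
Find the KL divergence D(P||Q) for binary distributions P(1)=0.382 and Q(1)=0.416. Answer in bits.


KL = p*log2(p/q) + (1-p)*log2((1-p)/(1-q)) = 0.382*log2(0.382/0.416) + 0.618*log2(0.618/0.584) = 0.0035

0.0035 bits


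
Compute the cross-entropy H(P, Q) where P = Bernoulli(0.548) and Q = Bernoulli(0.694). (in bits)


H(P,Q) = -p*log2(q) - (1-p)*log2(1-q). -0.548*log2(0.694) = 0.288792; -0.452*log2(0.306) = 0.772195. H(P,Q) = 0.288792 + 0.772195 = 1.061

1.061 bits


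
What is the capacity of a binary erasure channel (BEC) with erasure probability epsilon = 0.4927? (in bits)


C = 1 - epsilon = 1 - 0.4927 = 0.5073

0.5073 bits


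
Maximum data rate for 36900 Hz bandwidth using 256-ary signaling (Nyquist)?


Rate = 2 * B * log2(M) = 2 * 36900 * 8.0 = 590400.0

590400.0 bps


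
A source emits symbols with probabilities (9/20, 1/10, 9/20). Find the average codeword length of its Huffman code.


Huffman construction (repeatedly merge the two least-probable nodes; each merge adds 1 bit to every symbol beneath it): 1/10 + 9/20 = 11/20; 9/20 + 11/20 = 1. Resulting codeword lengths (in the order the probabilities were given): (2, 2, 1). L_avg = sum(p_i * l_i) = 9/20*2 + 1/10*2 + 9/20*1 = 31/20 = 1.55

1.55 bits


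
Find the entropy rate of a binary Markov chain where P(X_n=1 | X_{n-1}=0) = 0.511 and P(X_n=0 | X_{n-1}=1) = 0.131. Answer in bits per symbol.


Stationary distribution: pi_0 = p10/(p01+p10) = 0.204, pi_1 = 0.796. Entropy rate H' = pi_0*H(p01) + pi_1*H(p10) = 0.204*0.9997 + 0.796*0.5602 = 0.6498

0.6498 bits/symbol


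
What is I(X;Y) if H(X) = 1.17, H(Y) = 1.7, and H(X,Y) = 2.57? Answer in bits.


I(X;Y) = H(X) + H(Y) - H(X,Y) = 1.17 + 1.7 - 2.57 = 0.3

0.3 bits


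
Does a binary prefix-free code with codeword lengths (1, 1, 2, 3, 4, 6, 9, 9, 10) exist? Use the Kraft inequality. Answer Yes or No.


Kraft sum = sum(2^(-l_i)) = 1.458, need <= 1. Result: violated (a binary prefix-free code with these lengths cannot exist)

No


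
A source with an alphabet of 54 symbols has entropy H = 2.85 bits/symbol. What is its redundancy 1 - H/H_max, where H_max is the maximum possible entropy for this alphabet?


H_max = log2(K) = log2(54) = 5.7549 bits/symbol. Redundancy = 1 - H/H_max = 1 - 2.85/5.7549 = 1 - 0.4952 = 0.5048

0.5048


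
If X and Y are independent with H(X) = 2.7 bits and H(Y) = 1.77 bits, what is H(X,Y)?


For independent variables, H(X,Y) = H(X) + H(Y) = 2.7 + 1.77 = 4.47

4.47 bits


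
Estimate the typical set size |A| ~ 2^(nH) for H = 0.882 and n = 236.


log2|A_typical| = nH = 236 * 0.882 = 208.152, so |A_typical| ~ 2^208.152 = 4.571e+62

4.571e+62


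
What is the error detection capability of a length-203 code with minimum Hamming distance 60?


Detection capability = d_min - 1 = 60 - 1 = 59

59 errors


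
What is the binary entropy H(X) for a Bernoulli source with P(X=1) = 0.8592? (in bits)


H = -p*log2(p) - (1-p)*log2(1-p). -0.8592*log2(0.8592) = 0.188108; -0.1408*log2(0.1408) = 0.398222. H = 0.188108 + 0.398222 = 0.5863

0.5863 bits


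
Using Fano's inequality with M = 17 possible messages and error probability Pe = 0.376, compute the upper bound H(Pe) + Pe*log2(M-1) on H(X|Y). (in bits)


H(Pe) = -Pe*log2(Pe) - (1-Pe)*log2(1-Pe) = -0.376*log2(0.376) - 0.624*log2(0.624) = 0.530609 + 0.424558 = 0.9552. Pe*log2(M-1) = 0.376*log2(16) = 1.504000. Bound = H(Pe) + Pe*log2(M-1) = 0.530609 + 0.424558 + 1.504000 = 2.4592

2.4592 bits


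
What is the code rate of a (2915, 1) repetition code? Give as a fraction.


Rate = k/n = 1/2915

1/2915


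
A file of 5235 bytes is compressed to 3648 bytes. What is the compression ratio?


Ratio = original / compressed = 5235 / 3648 = 1.435

1.435


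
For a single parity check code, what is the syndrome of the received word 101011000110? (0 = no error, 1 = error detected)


Syndrome = XOR of all bits = 1 XOR 0 XOR 1 XOR 0 XOR 1 XOR 1 XOR 0 XOR 0 XOR 0 XOR 1 XOR 1 XOR 0 = 0

0


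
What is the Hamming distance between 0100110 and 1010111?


Count differing positions: ^ ^ ^ . . . ^ = 4 differences

4


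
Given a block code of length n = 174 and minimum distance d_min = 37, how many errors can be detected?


Detection capability = d_min - 1 = 37 - 1 = 36

36 errors


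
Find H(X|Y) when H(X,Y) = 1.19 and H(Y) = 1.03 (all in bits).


H(X|Y) = H(X,Y) - H(Y) = 1.19 - 1.03 = 0.16

0.16 bits


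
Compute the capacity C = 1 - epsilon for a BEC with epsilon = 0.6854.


C = 1 - epsilon = 1 - 0.6854 = 0.3146

0.3146 bits


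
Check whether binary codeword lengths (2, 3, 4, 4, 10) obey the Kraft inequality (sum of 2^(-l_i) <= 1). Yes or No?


Kraft sum = sum(2^(-l_i)) = 0.501, need <= 1. Result: satisfied (a binary prefix-free code with these lengths exists)

Yes


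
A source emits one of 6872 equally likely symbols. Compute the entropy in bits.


H = log2(n) = log2(6872) = 12.7465

12.7465 bits


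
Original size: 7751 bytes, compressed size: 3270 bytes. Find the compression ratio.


Ratio = original / compressed = 7751 / 3270 = 2.3703

2.3703


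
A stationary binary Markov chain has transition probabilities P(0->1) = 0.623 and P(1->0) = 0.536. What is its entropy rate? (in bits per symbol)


Stationary distribution: pi_0 = p10/(p01+p10) = 0.4625, pi_1 = 0.5375. Entropy rate H' = pi_0*H(p01) + pi_1*H(p10) = 0.4625*0.9559 + 0.5375*0.9963 = 0.9776

0.9776 bits/symbol


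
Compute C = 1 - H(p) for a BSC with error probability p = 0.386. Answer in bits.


H(p) = -p*log2(p) - (1-p)*log2(1-p) = -0.386*log2(0.386) - 0.614*log2(0.614) = 0.530104 + 0.432065 = 0.9622. C = 1 - H(p) = 1 - 0.9622 = 0.0378

0.0378 bits


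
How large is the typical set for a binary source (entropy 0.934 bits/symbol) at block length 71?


log2|A_typical| = nH = 71 * 0.934 = 66.314, so |A_typical| ~ 2^66.314 = 9.173e+19

9.173e+19


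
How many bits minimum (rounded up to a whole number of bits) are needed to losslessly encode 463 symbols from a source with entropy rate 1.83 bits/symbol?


Minimum bits >= n * H = 463 * 1.83 = 847.29, rounded up to a whole number of bits = 848

848 bits


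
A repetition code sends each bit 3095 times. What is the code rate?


Rate = k/n = 1/3095

1/3095


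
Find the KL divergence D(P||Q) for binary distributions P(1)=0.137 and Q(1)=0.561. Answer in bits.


KL = p*log2(p/q) + (1-p)*log2((1-p)/(1-q)) = 0.137*log2(0.137/0.561) + 0.863*log2(0.863/0.439) = 0.5629

0.5629 bits


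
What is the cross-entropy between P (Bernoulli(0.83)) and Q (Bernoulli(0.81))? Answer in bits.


H(P,Q) = -p*log2(q) - (1-p)*log2(1-q). -0.83*log2(0.81) = 0.252325; -0.17*log2(0.19) = 0.407308. H(P,Q) = 0.252325 + 0.407308 = 0.6596

0.6596 bits


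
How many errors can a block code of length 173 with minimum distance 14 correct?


Correction capability = floor((d-1)/2) = floor((14-1)/2) = 6

6 errors


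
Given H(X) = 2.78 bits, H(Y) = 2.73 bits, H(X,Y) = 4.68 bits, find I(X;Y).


I(X;Y) = H(X) + H(Y) - H(X,Y) = 2.78 + 2.73 - 4.68 = 0.83

0.83 bits


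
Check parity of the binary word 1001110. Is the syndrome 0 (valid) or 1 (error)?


Syndrome = XOR of all bits = 1 XOR 0 XOR 0 XOR 1 XOR 1 XOR 1 XOR 0 = 0

0


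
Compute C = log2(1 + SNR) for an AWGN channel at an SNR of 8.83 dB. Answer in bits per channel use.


SNR_linear = 10^(8.83/10) = 7.6384; C = log2(1 + SNR_linear) = log2(1 + 7.6384) = 3.1108

3.1108 bits/channel use


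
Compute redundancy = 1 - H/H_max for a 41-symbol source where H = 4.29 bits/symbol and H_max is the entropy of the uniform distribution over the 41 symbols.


H_max = log2(K) = log2(41) = 5.3576 bits/symbol. Redundancy = 1 - H/H_max = 1 - 4.29/5.3576 = 1 - 0.8007 = 0.1993

0.1993


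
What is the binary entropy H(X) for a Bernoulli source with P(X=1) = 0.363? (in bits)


H = -p*log2(p) - (1-p)*log2(1-p). -0.363*log2(0.363) = 0.530691; -0.637*log2(0.637) = 0.414454. H = 0.530691 + 0.414454 = 0.9451

0.9451 bits


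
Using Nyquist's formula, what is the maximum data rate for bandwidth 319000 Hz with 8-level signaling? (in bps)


Rate = 2 * B * log2(M) = 2 * 319000 * 3.0 = 1914000.0

1914000.0 bps


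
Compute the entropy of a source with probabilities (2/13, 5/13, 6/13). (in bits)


H = -sum(p_i * log2(p_i)). Terms: -(2/13)*log2(2/13) = 0.415452; -(5/13)*log2(5/13) = 0.530197; -(6/13)*log2(6/13) = 0.514836. H = 0.415452 + 0.530197 + 0.514836 = 1.4605

1.4605 bits


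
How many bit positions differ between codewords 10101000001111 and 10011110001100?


Count differing positions: . . ^ ^ . ^ ^ . . . . . ^ ^ = 6 differences

6


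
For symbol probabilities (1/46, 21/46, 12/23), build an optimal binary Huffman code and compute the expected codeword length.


Huffman construction (repeatedly merge the two least-probable nodes; each merge adds 1 bit to every symbol beneath it): 1/46 + 21/46 = 11/23; 11/23 + 12/23 = 1. Resulting codeword lengths (in the order the probabilities were given): (2, 2, 1). L_avg = sum(p_i * l_i) = 1/46*2 + 21/46*2 + 12/23*1 = 34/23 = 1.4783

1.4783 bits


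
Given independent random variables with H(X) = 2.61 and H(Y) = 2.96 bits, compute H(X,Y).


For independent variables, H(X,Y) = H(X) + H(Y) = 2.61 + 2.96 = 5.57

5.57 bits


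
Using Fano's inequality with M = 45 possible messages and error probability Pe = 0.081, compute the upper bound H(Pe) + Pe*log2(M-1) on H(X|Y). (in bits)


H(Pe) = -Pe*log2(Pe) - (1-Pe)*log2(1-Pe) = -0.081*log2(0.081) - 0.919*log2(0.919) = 0.293701 + 0.111992 = 0.4057. Pe*log2(M-1) = 0.081*log2(44) = 0.442214. Bound = H(Pe) + Pe*log2(M-1) = 0.293701 + 0.111992 + 0.442214 = 0.8479

0.8479 bits


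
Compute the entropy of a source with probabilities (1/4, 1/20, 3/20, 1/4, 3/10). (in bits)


H = -sum(p_i * log2(p_i)). Terms: -(1/4)*log2(1/4) = 0.500000; -(1/20)*log2(1/20) = 0.216096; -(3/20)*log2(3/20) = 0.410545; -(1/4)*log2(1/4) = 0.500000; -(3/10)*log2(3/10) = 0.521090. H = 0.500000 + 0.216096 + 0.410545 + 0.500000 + 0.521090 = 2.1477

2.1477 bits


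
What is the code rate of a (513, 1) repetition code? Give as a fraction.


Rate = k/n = 1/513

1/513


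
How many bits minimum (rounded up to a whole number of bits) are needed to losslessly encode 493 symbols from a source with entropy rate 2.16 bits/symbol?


Minimum bits >= n * H = 493 * 2.16 = 1064.88, rounded up to a whole number of bits = 1065

1065 bits


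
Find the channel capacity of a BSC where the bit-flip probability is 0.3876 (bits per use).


H(p) = -p*log2(p) - (1-p)*log2(1-p) = -0.3876*log2(0.3876) - 0.6124*log2(0.6124) = 0.529989 + 0.433245 = 0.9632. C = 1 - H(p) = 1 - 0.9632 = 0.0368

0.0368 bits


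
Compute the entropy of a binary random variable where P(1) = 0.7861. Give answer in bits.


H = -p*log2(p) - (1-p)*log2(1-p). -0.7861*log2(0.7861) = 0.272946; -0.2139*log2(0.2139) = 0.475926. H = 0.272946 + 0.475926 = 0.7489

0.7489 bits


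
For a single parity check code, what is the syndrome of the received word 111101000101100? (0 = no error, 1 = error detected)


Syndrome = XOR of all bits = 1 XOR 1 XOR 1 XOR 1 XOR 0 XOR 1 XOR 0 XOR 0 XOR 0 XOR 1 XOR 0 XOR 1 XOR 1 XOR 0 XOR 0 = 0

0


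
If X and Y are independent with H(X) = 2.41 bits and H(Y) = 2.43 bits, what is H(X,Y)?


For independent variables, H(X,Y) = H(X) + H(Y) = 2.41 + 2.43 = 4.84

4.84 bits


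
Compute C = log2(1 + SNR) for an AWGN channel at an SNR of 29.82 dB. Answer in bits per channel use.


SNR_linear = 10^(29.82/10) = 959.4006; C = log2(1 + SNR_linear) = log2(1 + 959.4006) = 9.9075

9.9075 bits/channel use


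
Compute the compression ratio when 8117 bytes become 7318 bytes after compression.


Ratio = original / compressed = 8117 / 7318 = 1.1092

1.1092


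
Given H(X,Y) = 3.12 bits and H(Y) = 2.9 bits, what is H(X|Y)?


H(X|Y) = H(X,Y) - H(Y) = 3.12 - 2.9 = 0.22

0.22 bits


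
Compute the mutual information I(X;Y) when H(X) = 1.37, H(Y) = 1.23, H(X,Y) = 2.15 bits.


I(X;Y) = H(X) + H(Y) - H(X,Y) = 1.37 + 1.23 - 2.15 = 0.45

0.45 bits


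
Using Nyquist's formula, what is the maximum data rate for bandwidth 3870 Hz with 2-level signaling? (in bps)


Rate = 2 * B * log2(M) = 2 * 3870 * 1.0 = 7740.0

7740.0 bps


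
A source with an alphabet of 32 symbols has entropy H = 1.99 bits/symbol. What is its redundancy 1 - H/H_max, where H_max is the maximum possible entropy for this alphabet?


H_max = log2(K) = log2(32) = 5.0 bits/symbol. Redundancy = 1 - H/H_max = 1 - 1.99/5.0 = 1 - 0.398 = 0.602

0.602


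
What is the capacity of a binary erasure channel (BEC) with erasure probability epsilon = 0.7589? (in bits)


C = 1 - epsilon = 1 - 0.7589 = 0.2411

0.2411 bits


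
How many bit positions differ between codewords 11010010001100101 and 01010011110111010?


Count differing positions: ^ . . . . . . ^ ^ ^ ^ . ^ ^ ^ ^ ^ = 10 differences

10


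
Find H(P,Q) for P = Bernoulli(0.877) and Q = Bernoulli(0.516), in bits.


H(P,Q) = -p*log2(q) - (1-p)*log2(1-q). -0.877*log2(0.516) = 0.837147; -0.123*log2(0.484) = 0.128771. H(P,Q) = 0.837147 + 0.128771 = 0.9659

0.9659 bits


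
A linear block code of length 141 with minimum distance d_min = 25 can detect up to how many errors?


Detection capability = d_min - 1 = 25 - 1 = 24

24 errors


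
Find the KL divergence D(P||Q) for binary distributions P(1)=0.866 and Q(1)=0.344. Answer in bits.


KL = p*log2(p/q) + (1-p)*log2((1-p)/(1-q)) = 0.866*log2(0.866/0.344) + 0.134*log2(0.134/0.656) = 0.8464

0.8464 bits


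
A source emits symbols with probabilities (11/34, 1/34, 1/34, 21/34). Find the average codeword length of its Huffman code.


Huffman construction (repeatedly merge the two least-probable nodes; each merge adds 1 bit to every symbol beneath it): 1/34 + 1/34 = 1/17; 1/17 + 11/34 = 13/34; 13/34 + 21/34 = 1. Resulting codeword lengths (in the order the probabilities were given): (2, 3, 3, 1). L_avg = sum(p_i * l_i) = 11/34*2 + 1/34*3 + 1/34*3 + 21/34*1 = 49/34 = 1.4412

1.4412 bits


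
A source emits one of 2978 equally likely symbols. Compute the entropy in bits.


H = log2(n) = log2(2978) = 11.5401

11.5401 bits


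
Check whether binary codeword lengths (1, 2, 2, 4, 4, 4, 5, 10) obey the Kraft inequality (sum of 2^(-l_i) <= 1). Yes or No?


Kraft sum = sum(2^(-l_i)) = 1.2197, need <= 1. Result: violated (a binary prefix-free code with these lengths cannot exist)

No


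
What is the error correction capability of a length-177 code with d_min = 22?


Correction capability = floor((d-1)/2) = floor((22-1)/2) = 10

10 errors


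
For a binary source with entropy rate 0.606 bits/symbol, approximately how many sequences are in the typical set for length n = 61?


log2|A_typical| = nH = 61 * 0.606 = 36.966, so |A_typical| ~ 2^36.966 = 1.342e+11

1.342e+11


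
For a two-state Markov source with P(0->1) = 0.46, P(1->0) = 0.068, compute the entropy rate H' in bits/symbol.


Stationary distribution: pi_0 = p10/(p01+p10) = 0.1288, pi_1 = 0.8712. Entropy rate H' = pi_0*H(p01) + pi_1*H(p10) = 0.1288*0.9954 + 0.8712*0.3584 = 0.4404

0.4404 bits/symbol


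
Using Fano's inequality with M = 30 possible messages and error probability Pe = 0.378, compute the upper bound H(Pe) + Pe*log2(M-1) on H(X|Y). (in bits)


H(Pe) = -Pe*log2(Pe) - (1-Pe)*log2(1-Pe) = -0.378*log2(0.378) - 0.622*log2(0.622) = 0.530539 + 0.426078 = 0.9566. Pe*log2(M-1) = 0.378*log2(29) = 1.836317. Bound = H(Pe) + Pe*log2(M-1) = 0.530539 + 0.426078 + 1.836317 = 2.7929

2.7929 bits


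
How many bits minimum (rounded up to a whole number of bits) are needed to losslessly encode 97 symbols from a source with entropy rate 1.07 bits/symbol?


Minimum bits >= n * H = 97 * 1.07 = 103.79, rounded up to a whole number of bits = 104

104 bits


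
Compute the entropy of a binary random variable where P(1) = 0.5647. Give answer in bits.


H = -p*log2(p) - (1-p)*log2(1-p). -0.5647*log2(0.5647) = 0.465563; -0.4353*log2(0.4353) = 0.522324. H = 0.465563 + 0.522324 = 0.9879

0.9879 bits
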